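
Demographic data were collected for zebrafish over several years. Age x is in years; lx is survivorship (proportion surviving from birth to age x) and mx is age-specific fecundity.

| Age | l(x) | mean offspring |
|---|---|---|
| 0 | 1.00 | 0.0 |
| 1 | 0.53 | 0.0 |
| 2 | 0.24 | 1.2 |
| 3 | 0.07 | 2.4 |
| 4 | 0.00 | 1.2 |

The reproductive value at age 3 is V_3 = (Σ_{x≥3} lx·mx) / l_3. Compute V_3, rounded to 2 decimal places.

2.40

lx·mx for x ≥ 3: 0.168, 0 → sum = 0.168
V_3 = 0.168 / l_3 = 0.168 / 0.07 = 2.4 → 2.40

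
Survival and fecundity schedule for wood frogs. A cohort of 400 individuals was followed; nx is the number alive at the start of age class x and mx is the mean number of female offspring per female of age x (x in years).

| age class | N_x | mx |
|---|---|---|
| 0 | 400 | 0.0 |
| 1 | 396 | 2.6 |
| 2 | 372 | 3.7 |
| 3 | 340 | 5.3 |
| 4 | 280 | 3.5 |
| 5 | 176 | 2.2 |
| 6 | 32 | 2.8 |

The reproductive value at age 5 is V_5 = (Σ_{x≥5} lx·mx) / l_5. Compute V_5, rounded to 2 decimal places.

2.71

lx = nx/n0 = nx/400: 1, 0.99, 0.93, 0.85, 0.7, 0.44, 0.08
lx·mx for x ≥ 5: 0.968, 0.224 → sum = 1.192
V_5 = 1.192 / l_5 = 1.192 / 0.44 = 2.709091… → 2.71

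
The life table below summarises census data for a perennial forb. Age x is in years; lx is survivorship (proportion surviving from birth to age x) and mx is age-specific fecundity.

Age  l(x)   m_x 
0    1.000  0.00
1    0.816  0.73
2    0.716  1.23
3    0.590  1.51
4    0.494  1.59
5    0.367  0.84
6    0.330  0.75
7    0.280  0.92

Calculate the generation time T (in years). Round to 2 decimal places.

lx·mx: 0, 0.59568, 0.88068, 0.8909, 0.78546, 0.30828, 0.2475, 0.2576 → R0 = 3.9661
x·lx·mx: 0, 0.59568, 1.76136, 2.6727, 3.14184, 1.5414, 1.485, 1.8032 → Σ = 13.00118
T = 13.00118 / 3.9661 = 3.278077… → 3.28

3.28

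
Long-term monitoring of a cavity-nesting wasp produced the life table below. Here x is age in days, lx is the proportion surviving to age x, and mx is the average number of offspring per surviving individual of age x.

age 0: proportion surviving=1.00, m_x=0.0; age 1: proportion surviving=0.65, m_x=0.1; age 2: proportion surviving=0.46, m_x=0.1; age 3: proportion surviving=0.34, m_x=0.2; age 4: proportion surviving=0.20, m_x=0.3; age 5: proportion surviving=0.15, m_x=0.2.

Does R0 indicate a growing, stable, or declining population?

declining

R0 = Σ lx·mx = 0 + 0.065 + 0.046 + 0.068 + 0.06 + 0.03 = 0.269
R0 < 1, so the population is declining.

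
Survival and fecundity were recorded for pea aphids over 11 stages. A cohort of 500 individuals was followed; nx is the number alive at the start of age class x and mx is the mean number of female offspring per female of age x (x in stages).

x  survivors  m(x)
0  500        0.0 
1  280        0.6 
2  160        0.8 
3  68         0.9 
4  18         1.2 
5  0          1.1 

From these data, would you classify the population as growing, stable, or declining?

declining

lx = nx/n0 = nx/500: 1, 0.56, 0.32, 0.136, 0.036, 0
R0 = Σ lx·mx = 0 + 0.336 + 0.256 + 0.1224 + 0.0432 + 0 = 0.7576
R0 < 1, so the population is declining.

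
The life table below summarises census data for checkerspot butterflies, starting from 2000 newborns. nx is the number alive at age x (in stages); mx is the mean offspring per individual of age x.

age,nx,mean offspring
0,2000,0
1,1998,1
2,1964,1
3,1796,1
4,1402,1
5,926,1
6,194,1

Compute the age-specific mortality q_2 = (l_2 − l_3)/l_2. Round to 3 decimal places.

lx = nx/n0 = nx/2000: 1, 0.999, 0.982, 0.898, 0.701, 0.463, 0.097
q_2 = (l_2 − l_3) / l_2 = (0.982 − 0.898) / 0.982
     = 0.084 / 0.982 = 0.08554… → 0.086

0.086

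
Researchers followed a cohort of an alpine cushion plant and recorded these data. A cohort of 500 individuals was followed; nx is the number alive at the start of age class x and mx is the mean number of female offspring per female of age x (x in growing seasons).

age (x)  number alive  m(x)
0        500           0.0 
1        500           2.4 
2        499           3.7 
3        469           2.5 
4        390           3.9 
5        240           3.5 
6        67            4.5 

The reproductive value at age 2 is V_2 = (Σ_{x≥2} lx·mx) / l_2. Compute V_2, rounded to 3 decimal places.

11.385

lx = nx/n0 = nx/500: 1, 1, 0.998, 0.938, 0.78, 0.48, 0.134
lx·mx for x ≥ 2: 3.6926, 2.345, 3.042, 1.68, 0.603 → sum = 11.3626
V_2 = 11.3626 / l_2 = 11.3626 / 0.998 = 11.385371… → 11.385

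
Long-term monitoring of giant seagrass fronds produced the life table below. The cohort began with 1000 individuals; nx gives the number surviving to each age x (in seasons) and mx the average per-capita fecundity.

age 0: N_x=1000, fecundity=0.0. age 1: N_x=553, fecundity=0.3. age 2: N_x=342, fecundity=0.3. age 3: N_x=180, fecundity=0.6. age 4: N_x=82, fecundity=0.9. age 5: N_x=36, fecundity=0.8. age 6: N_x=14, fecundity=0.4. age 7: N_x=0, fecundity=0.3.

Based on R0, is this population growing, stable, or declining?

lx = nx/n0 = nx/1000: 1, 0.553, 0.342, 0.18, 0.082, 0.036, 0.014, 0
R0 = Σ lx·mx = 0 + 0.1659 + 0.1026 + 0.108 + 0.0738 + 0.0288 + 0.0056 + 0 = 0.4847
R0 < 1, so the population is declining.

declining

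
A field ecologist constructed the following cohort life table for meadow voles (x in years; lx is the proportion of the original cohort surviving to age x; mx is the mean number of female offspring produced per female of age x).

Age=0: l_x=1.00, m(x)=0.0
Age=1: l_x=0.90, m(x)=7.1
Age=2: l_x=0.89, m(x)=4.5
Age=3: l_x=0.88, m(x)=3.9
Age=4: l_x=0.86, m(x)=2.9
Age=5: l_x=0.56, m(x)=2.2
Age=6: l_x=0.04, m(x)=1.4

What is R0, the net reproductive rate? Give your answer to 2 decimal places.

17.61

lx·mx by age: 0, 6.39, 4.005, 3.432, 2.494, 1.232, 0.056
R0 = Σ lx·mx = 17.609 → 17.61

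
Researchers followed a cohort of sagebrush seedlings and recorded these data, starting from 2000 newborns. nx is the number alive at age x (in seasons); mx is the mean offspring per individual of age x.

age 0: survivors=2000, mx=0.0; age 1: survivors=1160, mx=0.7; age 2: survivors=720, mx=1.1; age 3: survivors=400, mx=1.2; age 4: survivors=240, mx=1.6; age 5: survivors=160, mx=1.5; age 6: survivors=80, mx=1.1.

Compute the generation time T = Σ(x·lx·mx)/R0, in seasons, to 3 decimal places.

lx = nx/n0 = nx/2000: 1, 0.58, 0.36, 0.2, 0.12, 0.08, 0.04
lx·mx: 0, 0.406, 0.396, 0.24, 0.192, 0.12, 0.044 → R0 = 1.398
x·lx·mx: 0, 0.406, 0.792, 0.72, 0.768, 0.6, 0.264 → Σ = 3.55
T = 3.55 / 1.398 = 2.539342… → 2.539

2.539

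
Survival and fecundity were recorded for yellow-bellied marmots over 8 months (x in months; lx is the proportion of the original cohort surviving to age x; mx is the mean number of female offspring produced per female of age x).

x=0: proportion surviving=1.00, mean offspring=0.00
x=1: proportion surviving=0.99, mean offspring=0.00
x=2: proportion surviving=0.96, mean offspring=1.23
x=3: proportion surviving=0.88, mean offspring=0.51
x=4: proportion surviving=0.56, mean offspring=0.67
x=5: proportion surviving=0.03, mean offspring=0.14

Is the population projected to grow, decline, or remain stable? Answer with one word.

R0 = Σ lx·mx = 0 + 0 + 1.1808 + 0.4488 + 0.3752 + 0.0042 = 2.009
R0 > 1, so the population is growing.

growing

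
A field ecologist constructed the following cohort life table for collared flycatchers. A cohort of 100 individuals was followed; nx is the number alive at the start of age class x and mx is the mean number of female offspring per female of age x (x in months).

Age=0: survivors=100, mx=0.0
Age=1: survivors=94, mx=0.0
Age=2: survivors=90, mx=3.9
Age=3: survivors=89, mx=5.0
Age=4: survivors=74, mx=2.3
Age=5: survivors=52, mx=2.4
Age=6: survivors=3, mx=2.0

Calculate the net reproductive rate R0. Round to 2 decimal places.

lx = nx/n0 = nx/100: 1, 0.94, 0.9, 0.89, 0.74, 0.52, 0.03
lx·mx by age: 0, 0, 3.51, 4.45, 1.702, 1.248, 0.06
R0 = Σ lx·mx = 10.97 → 10.97

10.97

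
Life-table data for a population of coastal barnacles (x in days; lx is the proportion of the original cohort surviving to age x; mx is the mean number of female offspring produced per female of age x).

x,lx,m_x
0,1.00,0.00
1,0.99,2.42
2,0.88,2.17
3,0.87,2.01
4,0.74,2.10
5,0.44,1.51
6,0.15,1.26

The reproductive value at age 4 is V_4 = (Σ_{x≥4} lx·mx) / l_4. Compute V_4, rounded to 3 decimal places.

lx·mx for x ≥ 4: 1.554, 0.6644, 0.189 → sum = 2.4074
V_4 = 2.4074 / l_4 = 2.4074 / 0.74 = 3.253243… → 3.253

3.253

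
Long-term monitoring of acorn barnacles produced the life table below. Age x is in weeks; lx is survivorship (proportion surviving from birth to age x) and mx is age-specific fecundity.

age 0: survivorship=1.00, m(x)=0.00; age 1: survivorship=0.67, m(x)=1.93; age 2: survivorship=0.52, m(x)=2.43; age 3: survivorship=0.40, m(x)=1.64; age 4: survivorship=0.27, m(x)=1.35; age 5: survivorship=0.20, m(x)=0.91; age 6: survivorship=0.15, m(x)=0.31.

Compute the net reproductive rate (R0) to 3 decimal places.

lx·mx by age: 0, 1.2931, 1.2636, 0.656, 0.3645, 0.182, 0.0465
R0 = Σ lx·mx = 3.8057 → 3.806

3.806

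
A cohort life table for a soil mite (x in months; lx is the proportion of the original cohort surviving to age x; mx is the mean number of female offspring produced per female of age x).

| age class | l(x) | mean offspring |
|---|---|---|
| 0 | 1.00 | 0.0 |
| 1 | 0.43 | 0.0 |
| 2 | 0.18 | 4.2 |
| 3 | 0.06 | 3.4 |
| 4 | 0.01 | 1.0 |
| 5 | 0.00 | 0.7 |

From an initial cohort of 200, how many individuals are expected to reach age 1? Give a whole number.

Expected survivors = N0 · l_1 = 200 × 0.43 = 86 → 86

86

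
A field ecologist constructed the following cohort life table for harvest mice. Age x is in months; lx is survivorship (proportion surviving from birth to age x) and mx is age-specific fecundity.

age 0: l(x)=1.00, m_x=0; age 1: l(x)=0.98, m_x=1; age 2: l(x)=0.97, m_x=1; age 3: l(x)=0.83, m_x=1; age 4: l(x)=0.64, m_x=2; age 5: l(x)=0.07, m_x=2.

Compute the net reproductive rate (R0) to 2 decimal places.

4.20

lx·mx by age: 0, 0.98, 0.97, 0.83, 1.28, 0.14
R0 = Σ lx·mx = 4.2 → 4.20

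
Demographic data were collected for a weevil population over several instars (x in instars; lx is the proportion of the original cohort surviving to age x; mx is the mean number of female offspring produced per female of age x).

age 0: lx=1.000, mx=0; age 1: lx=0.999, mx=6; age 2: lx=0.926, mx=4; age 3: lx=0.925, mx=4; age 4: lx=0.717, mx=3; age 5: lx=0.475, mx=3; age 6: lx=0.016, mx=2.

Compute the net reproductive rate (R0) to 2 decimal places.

lx·mx by age: 0, 5.994, 3.704, 3.7, 2.151, 1.425, 0.032
R0 = Σ lx·mx = 17.006 → 17.01

17.01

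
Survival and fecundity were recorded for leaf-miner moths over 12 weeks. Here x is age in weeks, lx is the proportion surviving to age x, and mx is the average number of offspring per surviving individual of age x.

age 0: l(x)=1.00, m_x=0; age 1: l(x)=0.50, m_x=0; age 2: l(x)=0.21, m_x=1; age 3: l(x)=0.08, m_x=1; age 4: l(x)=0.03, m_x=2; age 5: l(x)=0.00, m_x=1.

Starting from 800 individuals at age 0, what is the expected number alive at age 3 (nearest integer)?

Expected survivors = N0 · l_3 = 800 × 0.08 = 64 → 64

64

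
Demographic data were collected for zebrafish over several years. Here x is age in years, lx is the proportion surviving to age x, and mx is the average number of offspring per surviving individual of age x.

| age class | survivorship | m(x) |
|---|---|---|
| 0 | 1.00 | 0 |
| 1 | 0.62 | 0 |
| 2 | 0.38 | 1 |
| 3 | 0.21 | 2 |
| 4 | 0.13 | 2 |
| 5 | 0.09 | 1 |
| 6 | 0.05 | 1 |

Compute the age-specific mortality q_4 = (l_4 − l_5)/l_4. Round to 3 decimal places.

0.308

q_4 = (l_4 − l_5) / l_4 = (0.13 − 0.09) / 0.13
     = 0.04 / 0.13 = 0.307692… → 0.308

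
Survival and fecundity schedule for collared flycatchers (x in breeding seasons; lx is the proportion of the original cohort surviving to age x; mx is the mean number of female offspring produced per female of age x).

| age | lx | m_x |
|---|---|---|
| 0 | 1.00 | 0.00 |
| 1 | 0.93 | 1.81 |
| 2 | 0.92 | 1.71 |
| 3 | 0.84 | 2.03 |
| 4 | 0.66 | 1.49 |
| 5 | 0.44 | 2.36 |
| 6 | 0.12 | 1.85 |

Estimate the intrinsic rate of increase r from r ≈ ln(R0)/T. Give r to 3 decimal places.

0.697

R0 = Σ lx·mx = 0 + 1.6833 + 1.5732 + 1.7052 + 0.9834 + 1.0384 + 0.222 = 7.2055
Σ x·lx·mx = 20.4029; T = 20.4029/7.2055 = 2.83157…
r ≈ ln(R0)/T = ln(7.2055)/2.83157… = 0.69744… → 0.697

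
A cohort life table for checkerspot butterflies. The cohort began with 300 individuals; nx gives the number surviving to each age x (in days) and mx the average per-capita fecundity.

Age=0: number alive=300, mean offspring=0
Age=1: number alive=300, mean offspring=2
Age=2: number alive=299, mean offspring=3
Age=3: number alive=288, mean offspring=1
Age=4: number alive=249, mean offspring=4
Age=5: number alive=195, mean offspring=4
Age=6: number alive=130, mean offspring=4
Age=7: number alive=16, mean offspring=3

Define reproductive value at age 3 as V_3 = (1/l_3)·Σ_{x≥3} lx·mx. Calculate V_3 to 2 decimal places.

lx = nx/n0 = nx/300: 1, 1, 0.99667…, 0.96, 0.83, 0.65, 0.43333…, 0.05333…
lx·mx for x ≥ 3: 0.96, 3.32, 2.6, 1.733333…, 0.16… → sum = 8.773333…
V_3 = 8.773333… / l_3 = 8.773333… / 0.96 = 9.138889… → 9.14

9.14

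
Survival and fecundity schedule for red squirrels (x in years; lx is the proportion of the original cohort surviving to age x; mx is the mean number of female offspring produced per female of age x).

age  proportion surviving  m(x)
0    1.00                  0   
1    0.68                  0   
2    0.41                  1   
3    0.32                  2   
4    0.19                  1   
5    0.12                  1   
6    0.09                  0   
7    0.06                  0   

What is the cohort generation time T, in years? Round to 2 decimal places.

3.01

lx·mx: 0, 0, 0.41, 0.64, 0.19, 0.12, 0, 0 → R0 = 1.36
x·lx·mx: 0, 0, 0.82, 1.92, 0.76, 0.6, 0, 0 → Σ = 4.1
T = 4.1 / 1.36 = 3.014706… → 3.01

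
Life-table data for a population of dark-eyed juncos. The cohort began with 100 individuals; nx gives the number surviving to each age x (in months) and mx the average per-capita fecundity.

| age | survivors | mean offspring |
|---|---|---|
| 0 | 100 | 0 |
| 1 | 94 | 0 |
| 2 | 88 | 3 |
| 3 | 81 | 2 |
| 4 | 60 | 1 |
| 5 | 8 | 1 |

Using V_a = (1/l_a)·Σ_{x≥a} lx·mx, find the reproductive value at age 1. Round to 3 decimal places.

lx = nx/n0 = nx/100: 1, 0.94, 0.88, 0.81, 0.6, 0.08
lx·mx for x ≥ 1: 0, 2.64, 1.62, 0.6, 0.08 → sum = 4.94
V_1 = 4.94 / l_1 = 4.94 / 0.94 = 5.255319… → 5.255

5.255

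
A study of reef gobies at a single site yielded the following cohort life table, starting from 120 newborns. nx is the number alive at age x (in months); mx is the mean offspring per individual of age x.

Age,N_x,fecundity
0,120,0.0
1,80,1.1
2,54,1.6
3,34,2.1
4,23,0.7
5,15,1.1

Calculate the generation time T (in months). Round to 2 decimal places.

2.23

lx = nx/n0 = nx/120: 1, 0.66667…, 0.45, 0.28333…, 0.19167…, 0.125
lx·mx: 0, 0.733333…, 0.72, 0.595…, 0.134167…, 0.1375 → R0 = 2.32…
x·lx·mx: 0, 0.733333…, 1.44, 1.785…, 0.536667…, 0.6875 → Σ = 5.1825…
T = 5.1825… / 2.32… = 2.233836… → 2.23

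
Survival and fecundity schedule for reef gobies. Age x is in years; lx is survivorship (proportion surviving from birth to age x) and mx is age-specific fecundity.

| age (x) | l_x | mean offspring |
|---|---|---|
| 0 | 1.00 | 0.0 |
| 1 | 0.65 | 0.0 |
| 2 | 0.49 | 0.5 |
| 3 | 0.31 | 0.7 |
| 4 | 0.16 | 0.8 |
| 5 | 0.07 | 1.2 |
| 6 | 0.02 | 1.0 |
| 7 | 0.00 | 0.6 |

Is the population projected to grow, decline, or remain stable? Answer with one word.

declining

R0 = Σ lx·mx = 0 + 0 + 0.245 + 0.217 + 0.128 + 0.084 + 0.02 + 0 = 0.694
R0 < 1, so the population is declining.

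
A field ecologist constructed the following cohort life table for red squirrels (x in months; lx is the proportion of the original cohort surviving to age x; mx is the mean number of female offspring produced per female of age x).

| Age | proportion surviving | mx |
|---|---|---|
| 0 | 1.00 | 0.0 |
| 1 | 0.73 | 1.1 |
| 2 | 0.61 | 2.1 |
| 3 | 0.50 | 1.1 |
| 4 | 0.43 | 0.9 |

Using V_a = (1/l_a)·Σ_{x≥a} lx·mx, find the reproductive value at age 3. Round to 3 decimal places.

1.874

lx·mx for x ≥ 3: 0.55, 0.387 → sum = 0.937
V_3 = 0.937 / l_3 = 0.937 / 0.5 = 1.874 → 1.874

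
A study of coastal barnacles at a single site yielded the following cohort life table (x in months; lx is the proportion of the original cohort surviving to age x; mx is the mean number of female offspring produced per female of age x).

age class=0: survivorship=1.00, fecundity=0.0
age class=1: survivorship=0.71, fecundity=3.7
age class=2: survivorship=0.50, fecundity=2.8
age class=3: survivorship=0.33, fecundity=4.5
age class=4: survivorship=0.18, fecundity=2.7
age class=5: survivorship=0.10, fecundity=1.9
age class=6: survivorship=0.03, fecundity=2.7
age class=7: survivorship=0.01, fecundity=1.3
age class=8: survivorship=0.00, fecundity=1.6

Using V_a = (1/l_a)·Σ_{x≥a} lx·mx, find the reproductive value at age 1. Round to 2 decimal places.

lx·mx for x ≥ 1: 2.627, 1.4, 1.485, 0.486, 0.19, 0.081, 0.013, 0 → sum = 6.282
V_1 = 6.282 / l_1 = 6.282 / 0.71 = 8.847887… → 8.85

8.85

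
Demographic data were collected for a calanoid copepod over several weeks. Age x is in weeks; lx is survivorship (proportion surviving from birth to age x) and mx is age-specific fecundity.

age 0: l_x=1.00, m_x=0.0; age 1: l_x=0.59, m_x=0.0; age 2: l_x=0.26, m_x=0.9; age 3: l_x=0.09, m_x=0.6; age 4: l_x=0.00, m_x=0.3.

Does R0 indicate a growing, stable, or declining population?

declining

R0 = Σ lx·mx = 0 + 0 + 0.234 + 0.054 + 0 = 0.288
R0 < 1, so the population is declining.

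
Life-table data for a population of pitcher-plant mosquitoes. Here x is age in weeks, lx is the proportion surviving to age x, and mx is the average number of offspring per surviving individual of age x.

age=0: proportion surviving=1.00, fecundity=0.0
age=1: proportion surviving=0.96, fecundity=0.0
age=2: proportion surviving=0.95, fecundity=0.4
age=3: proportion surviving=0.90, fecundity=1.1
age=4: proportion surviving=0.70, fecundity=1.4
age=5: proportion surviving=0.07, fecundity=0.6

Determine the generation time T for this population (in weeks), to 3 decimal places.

lx·mx: 0, 0, 0.38, 0.99, 0.98, 0.042 → R0 = 2.392
x·lx·mx: 0, 0, 0.76, 2.97, 3.92, 0.21 → Σ = 7.86
T = 7.86 / 2.392 = 3.285953… → 3.286

3.286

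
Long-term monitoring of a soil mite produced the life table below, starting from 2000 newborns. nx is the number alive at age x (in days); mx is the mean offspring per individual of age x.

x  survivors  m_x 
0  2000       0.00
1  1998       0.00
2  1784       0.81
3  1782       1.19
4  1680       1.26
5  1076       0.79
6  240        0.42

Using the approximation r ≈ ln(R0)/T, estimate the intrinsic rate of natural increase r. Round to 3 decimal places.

0.352

lx = nx/n0 = nx/2000: 1, 0.999, 0.892, 0.891, 0.84, 0.538, 0.12
R0 = Σ lx·mx = 0 + 0 + 0.72252 + 1.06029 + 1.0584 + 0.42502 + 0.0504 = 3.31663
Σ x·lx·mx = 11.28701; T = 11.28701/3.31663 = 3.40316…
r ≈ ln(R0)/T = ln(3.31663)/3.40316… = 0.35231… → 0.352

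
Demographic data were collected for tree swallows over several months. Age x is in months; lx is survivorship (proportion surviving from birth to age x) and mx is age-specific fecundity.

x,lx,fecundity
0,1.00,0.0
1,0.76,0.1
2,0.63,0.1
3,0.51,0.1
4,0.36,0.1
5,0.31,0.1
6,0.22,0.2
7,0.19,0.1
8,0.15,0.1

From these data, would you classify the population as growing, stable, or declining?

R0 = Σ lx·mx = 0 + 0.076 + 0.063 + 0.051 + 0.036 + 0.031 + 0.044 + 0.019 + 0.015 = 0.335
R0 < 1, so the population is declining.

declining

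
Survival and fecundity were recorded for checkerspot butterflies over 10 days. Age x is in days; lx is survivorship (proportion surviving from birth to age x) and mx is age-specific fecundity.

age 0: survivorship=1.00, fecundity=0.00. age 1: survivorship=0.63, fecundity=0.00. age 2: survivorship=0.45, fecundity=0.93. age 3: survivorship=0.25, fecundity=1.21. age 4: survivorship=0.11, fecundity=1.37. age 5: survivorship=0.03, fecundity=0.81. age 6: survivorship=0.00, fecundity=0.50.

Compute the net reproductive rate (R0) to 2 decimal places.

0.90

lx·mx by age: 0, 0, 0.4185, 0.3025, 0.1507, 0.0243, 0
R0 = Σ lx·mx = 0.896 → 0.90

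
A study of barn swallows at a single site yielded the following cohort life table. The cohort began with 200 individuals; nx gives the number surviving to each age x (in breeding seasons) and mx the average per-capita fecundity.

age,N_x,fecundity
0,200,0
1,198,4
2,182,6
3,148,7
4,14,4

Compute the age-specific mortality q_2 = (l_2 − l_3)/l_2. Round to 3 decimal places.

0.187

lx = nx/n0 = nx/200: 1, 0.99, 0.91, 0.74, 0.07
q_2 = (l_2 − l_3) / l_2 = (0.91 − 0.74) / 0.91
     = 0.17 / 0.91 = 0.186813… → 0.187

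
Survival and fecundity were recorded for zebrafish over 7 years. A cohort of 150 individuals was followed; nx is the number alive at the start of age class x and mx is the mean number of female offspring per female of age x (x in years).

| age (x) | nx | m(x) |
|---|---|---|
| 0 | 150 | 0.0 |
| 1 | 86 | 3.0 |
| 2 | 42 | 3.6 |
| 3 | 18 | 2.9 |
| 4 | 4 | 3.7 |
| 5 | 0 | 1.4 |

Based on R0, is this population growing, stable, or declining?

lx = nx/n0 = nx/150: 1, 0.57333…, 0.28, 0.12, 0.02667…, 0
R0 = Σ lx·mx = 0 + 1.72… + 1.008 + 0.348 + 0.098667… + 0 = 3.174667…
R0 > 1, so the population is growing.

growing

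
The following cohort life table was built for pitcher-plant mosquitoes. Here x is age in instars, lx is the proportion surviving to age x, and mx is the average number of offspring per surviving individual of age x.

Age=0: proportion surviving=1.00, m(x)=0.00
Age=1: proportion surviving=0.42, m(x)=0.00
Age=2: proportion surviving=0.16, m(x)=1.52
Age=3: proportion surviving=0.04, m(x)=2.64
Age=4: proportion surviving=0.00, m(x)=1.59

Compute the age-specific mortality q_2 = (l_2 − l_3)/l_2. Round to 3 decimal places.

0.750

q_2 = (l_2 − l_3) / l_2 = (0.16 − 0.04) / 0.16
     = 0.12 / 0.16 = 0.75 → 0.750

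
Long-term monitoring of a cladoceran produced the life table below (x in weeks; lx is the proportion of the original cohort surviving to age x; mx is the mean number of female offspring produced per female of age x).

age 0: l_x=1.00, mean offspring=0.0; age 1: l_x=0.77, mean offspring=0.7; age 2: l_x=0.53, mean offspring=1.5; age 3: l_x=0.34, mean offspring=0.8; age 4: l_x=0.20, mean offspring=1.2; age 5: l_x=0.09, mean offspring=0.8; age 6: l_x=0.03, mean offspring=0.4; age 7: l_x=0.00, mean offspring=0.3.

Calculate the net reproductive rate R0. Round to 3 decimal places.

lx·mx by age: 0, 0.539, 0.795, 0.272, 0.24, 0.072, 0.012, 0
R0 = Σ lx·mx = 1.93 → 1.930

1.930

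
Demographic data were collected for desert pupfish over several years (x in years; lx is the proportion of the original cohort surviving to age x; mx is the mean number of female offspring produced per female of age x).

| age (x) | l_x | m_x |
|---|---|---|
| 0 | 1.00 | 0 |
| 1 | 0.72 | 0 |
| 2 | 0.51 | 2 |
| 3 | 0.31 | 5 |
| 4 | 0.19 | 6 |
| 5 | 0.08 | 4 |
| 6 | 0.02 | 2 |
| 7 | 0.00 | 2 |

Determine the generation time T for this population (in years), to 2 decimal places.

lx·mx: 0, 0, 1.02, 1.55, 1.14, 0.32, 0.04, 0 → R0 = 4.07
x·lx·mx: 0, 0, 2.04, 4.65, 4.56, 1.6, 0.24, 0 → Σ = 13.09
T = 13.09 / 4.07 = 3.216216… → 3.22

3.22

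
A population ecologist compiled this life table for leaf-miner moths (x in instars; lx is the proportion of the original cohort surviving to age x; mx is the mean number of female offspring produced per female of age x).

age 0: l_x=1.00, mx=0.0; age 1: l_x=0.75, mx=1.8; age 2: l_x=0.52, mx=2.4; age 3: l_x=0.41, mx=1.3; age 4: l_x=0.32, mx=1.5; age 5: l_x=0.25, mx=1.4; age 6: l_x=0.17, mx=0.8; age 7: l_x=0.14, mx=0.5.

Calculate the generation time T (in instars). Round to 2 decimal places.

2.50

lx·mx: 0, 1.35, 1.248, 0.533, 0.48, 0.35, 0.136, 0.07 → R0 = 4.167
x·lx·mx: 0, 1.35, 2.496, 1.599, 1.92, 1.75, 0.816, 0.49 → Σ = 10.421
T = 10.421 / 4.167 = 2.50084… → 2.50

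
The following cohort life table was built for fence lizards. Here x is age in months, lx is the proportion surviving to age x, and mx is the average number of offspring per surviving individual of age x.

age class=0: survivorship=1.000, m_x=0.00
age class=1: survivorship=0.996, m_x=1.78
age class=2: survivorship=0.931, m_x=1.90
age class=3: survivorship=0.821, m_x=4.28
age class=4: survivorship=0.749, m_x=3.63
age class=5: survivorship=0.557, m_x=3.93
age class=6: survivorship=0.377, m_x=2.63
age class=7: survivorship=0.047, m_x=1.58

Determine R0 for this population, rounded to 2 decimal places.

lx·mx by age: 0, 1.77288, 1.7689, 3.51388, 2.71887, 2.18901, 0.99151, 0.07426
R0 = Σ lx·mx = 13.02931 → 13.03

13.03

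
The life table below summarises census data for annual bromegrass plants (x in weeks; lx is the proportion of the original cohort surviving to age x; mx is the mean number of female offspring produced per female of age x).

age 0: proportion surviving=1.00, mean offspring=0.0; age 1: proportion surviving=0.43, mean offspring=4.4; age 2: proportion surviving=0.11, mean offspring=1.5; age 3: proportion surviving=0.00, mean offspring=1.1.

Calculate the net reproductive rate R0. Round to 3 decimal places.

lx·mx by age: 0, 1.892, 0.165, 0
R0 = Σ lx·mx = 2.057 → 2.057

2.057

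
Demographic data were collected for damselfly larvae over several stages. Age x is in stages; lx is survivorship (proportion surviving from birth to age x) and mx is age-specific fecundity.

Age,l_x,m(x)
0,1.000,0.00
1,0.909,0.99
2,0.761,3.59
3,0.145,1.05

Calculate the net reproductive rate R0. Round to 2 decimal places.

3.78

lx·mx by age: 0, 0.89991, 2.73199, 0.15225
R0 = Σ lx·mx = 3.78415 → 3.78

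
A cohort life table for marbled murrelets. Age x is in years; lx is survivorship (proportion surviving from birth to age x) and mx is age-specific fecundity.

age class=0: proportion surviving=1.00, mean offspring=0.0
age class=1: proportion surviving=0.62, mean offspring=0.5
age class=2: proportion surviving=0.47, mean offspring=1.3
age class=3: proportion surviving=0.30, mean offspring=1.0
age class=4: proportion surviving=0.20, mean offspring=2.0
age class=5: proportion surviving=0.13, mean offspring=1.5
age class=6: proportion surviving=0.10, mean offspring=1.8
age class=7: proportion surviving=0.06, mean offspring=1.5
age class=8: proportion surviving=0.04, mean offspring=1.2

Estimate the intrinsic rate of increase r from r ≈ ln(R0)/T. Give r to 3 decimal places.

R0 = Σ lx·mx = 0 + 0.31 + 0.611 + 0.3 + 0.4 + 0.195 + 0.18 + 0.09 + 0.048 = 2.134
Σ x·lx·mx = 7.101; T = 7.101/2.134 = 3.32755…
r ≈ ln(R0)/T = ln(2.134)/3.32755… = 0.22779… → 0.228

0.228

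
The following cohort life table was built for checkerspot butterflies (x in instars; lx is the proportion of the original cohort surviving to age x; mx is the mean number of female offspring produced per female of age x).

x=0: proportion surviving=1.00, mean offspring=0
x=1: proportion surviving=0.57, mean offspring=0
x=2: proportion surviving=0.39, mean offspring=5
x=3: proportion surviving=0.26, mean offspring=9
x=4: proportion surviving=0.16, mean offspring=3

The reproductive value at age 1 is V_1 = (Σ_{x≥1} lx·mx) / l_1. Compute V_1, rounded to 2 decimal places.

8.37

lx·mx for x ≥ 1: 0, 1.95, 2.34, 0.48 → sum = 4.77
V_1 = 4.77 / l_1 = 4.77 / 0.57 = 8.368421… → 8.37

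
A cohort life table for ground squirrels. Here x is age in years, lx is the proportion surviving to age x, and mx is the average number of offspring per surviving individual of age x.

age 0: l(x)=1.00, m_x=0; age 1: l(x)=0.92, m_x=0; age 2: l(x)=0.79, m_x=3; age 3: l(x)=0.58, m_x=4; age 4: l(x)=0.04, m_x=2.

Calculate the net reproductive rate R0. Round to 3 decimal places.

4.770

lx·mx by age: 0, 0, 2.37, 2.32, 0.08
R0 = Σ lx·mx = 4.77 → 4.770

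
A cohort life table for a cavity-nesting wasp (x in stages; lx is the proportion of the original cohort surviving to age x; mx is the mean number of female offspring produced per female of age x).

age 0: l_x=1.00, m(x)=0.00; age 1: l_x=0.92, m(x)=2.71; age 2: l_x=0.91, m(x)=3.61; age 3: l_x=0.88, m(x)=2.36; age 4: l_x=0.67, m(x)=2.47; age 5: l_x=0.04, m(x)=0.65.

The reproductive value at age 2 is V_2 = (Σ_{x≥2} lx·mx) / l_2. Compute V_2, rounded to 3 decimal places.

7.739

lx·mx for x ≥ 2: 3.2851, 2.0768, 1.6549, 0.026 → sum = 7.0428
V_2 = 7.0428 / l_2 = 7.0428 / 0.91 = 7.739341… → 7.739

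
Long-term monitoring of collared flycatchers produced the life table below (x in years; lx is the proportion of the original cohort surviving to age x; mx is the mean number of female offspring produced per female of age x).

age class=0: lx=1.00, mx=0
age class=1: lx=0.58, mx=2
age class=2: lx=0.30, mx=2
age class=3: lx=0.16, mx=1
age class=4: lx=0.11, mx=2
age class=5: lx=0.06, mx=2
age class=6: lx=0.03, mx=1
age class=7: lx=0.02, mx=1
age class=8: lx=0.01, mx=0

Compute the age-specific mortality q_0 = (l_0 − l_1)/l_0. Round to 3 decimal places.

q_0 = (l_0 − l_1) / l_0 = (1 − 0.58) / 1
     = 0.42 / 1 = 0.42 → 0.420

0.420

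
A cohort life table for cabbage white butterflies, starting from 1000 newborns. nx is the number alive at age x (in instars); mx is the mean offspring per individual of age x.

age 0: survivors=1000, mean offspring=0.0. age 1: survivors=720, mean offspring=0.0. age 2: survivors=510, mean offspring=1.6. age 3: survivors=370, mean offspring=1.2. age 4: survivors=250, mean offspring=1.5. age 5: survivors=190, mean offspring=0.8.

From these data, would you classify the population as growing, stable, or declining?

growing

lx = nx/n0 = nx/1000: 1, 0.72, 0.51, 0.37, 0.25, 0.19
R0 = Σ lx·mx = 0 + 0 + 0.816 + 0.444 + 0.375 + 0.152 = 1.787
R0 > 1, so the population is growing.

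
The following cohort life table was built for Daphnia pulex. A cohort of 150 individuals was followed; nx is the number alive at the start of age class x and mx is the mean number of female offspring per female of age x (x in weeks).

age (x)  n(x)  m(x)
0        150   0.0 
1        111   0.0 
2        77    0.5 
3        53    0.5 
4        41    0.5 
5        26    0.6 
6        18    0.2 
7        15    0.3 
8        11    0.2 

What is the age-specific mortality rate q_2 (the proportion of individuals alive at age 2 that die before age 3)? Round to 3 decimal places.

lx = nx/n0 = nx/150: 1, 0.74, 0.51333…, 0.35333…, 0.27333…, 0.17333…, 0.12, 0.1, 0.07333…
q_2 = (l_2 − l_3) / l_2 = (0.513333… − 0.353333…) / 0.513333…
     = 0.16… / 0.513333… = 0.311688… → 0.312

0.312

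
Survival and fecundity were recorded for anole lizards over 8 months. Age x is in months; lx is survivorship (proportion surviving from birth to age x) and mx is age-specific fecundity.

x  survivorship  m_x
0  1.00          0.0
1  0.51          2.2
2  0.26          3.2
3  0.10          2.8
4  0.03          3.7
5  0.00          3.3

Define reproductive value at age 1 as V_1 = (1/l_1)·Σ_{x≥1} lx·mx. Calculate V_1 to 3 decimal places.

lx·mx for x ≥ 1: 1.122, 0.832, 0.28, 0.111, 0 → sum = 2.345
V_1 = 2.345 / l_1 = 2.345 / 0.51 = 4.598039… → 4.598

4.598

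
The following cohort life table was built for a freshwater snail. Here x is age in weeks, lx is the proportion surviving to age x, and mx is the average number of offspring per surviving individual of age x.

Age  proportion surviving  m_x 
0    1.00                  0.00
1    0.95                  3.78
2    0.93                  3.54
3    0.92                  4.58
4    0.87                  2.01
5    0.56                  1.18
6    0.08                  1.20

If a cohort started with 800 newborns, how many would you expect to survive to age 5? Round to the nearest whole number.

Expected survivors = N0 · l_5 = 800 × 0.56 = 448 → 448

448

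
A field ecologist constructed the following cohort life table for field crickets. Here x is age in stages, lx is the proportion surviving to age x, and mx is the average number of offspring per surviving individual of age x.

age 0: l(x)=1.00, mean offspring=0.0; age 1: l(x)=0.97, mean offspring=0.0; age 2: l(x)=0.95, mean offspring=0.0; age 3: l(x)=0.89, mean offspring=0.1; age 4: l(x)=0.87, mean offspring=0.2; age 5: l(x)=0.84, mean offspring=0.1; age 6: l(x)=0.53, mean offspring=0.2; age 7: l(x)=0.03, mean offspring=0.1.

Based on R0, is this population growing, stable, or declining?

R0 = Σ lx·mx = 0 + 0 + 0 + 0.089 + 0.174 + 0.084 + 0.106 + 0.003 = 0.456
R0 < 1, so the population is declining.

declining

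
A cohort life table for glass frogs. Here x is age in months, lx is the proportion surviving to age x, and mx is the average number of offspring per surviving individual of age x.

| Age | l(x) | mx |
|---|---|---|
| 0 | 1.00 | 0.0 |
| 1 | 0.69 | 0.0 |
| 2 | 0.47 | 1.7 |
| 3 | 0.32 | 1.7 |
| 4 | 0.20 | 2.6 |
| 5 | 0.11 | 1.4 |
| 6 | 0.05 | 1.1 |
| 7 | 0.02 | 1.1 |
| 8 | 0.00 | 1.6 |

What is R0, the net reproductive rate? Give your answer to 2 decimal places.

lx·mx by age: 0, 0, 0.799, 0.544, 0.52, 0.154, 0.055, 0.022, 0
R0 = Σ lx·mx = 2.094 → 2.09

2.09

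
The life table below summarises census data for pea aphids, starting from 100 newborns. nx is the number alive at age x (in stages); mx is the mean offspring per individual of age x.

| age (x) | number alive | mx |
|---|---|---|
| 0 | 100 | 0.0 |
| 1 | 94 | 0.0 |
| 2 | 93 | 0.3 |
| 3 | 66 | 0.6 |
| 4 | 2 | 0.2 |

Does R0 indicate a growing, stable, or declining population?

lx = nx/n0 = nx/100: 1, 0.94, 0.93, 0.66, 0.02
R0 = Σ lx·mx = 0 + 0 + 0.279 + 0.396 + 0.004 = 0.679
R0 < 1, so the population is declining.

declining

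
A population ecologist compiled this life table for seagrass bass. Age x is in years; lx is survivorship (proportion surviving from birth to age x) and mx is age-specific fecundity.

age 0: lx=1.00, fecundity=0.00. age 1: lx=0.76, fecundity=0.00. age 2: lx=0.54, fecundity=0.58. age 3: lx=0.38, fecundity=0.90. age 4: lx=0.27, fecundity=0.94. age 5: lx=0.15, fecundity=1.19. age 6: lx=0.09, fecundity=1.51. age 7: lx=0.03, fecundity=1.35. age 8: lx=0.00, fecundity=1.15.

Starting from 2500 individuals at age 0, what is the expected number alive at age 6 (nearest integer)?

Expected survivors = N0 · l_6 = 2500 × 0.09 = 225 → 225

225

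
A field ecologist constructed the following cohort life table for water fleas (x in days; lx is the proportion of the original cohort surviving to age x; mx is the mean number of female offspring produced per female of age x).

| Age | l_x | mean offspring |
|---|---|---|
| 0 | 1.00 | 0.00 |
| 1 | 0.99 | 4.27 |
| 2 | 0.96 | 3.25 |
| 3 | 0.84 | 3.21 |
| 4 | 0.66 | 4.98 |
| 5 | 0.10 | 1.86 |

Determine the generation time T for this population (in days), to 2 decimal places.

lx·mx: 0, 4.2273, 3.12, 2.6964, 3.2868, 0.186 → R0 = 13.5165
x·lx·mx: 0, 4.2273, 6.24, 8.0892, 13.1472, 0.93 → Σ = 32.6337
T = 32.6337 / 13.5165 = 2.41436… → 2.41

2.41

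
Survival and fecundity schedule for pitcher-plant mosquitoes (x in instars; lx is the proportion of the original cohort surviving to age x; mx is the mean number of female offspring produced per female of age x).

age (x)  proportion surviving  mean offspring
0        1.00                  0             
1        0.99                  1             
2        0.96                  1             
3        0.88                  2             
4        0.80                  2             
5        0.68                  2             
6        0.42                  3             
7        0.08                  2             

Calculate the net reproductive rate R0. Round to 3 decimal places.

lx·mx by age: 0, 0.99, 0.96, 1.76, 1.6, 1.36, 1.26, 0.16
R0 = Σ lx·mx = 8.09 → 8.090

8.090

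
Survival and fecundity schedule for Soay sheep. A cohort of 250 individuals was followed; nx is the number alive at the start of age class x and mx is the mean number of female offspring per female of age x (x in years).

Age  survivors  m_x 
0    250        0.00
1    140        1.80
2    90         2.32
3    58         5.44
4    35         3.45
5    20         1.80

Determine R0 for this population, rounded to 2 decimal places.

lx = nx/n0 = nx/250: 1, 0.56, 0.36, 0.232, 0.14, 0.08
lx·mx by age: 0, 1.008, 0.8352, 1.26208, 0.483, 0.144
R0 = Σ lx·mx = 3.73228 → 3.73

3.73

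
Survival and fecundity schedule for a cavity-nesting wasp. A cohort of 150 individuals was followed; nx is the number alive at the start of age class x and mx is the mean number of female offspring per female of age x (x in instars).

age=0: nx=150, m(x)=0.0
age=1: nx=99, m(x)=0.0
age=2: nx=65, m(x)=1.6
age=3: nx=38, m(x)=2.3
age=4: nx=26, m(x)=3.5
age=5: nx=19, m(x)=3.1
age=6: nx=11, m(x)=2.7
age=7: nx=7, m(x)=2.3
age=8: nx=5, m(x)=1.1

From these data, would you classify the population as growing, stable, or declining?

growing

lx = nx/n0 = nx/150: 1, 0.66, 0.43333…, 0.25333…, 0.17333…, 0.12667…, 0.07333…, 0.04667…, 0.03333…
R0 = Σ lx·mx = 0 + 0 + 0.693333… + 0.582667… + 0.606667… + 0.392667… + 0.198… + 0.107333… + 0.036667… = 2.617333…
R0 > 1, so the population is growing.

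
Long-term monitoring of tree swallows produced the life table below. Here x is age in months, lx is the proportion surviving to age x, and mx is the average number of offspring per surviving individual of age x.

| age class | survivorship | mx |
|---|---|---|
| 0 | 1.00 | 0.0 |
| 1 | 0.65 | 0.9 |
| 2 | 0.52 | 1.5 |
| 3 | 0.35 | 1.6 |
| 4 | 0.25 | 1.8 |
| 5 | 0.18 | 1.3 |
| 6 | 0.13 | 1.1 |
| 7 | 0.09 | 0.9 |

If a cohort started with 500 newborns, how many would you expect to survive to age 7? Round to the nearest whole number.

45

Expected survivors = N0 · l_7 = 500 × 0.09 = 45 → 45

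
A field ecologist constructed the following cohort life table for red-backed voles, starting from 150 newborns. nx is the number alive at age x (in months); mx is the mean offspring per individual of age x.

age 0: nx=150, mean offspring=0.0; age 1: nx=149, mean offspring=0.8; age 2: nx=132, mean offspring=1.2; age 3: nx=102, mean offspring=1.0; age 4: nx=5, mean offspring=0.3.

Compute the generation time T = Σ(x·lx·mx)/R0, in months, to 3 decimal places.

lx = nx/n0 = nx/150: 1, 0.99333…, 0.88, 0.68, 0.03333…
lx·mx: 0, 0.794667…, 1.056, 0.68, 0.01… → R0 = 2.540667…
x·lx·mx: 0, 0.794667…, 2.112, 2.04, 0.04… → Σ = 4.986667…
T = 4.986667… / 2.540667… = 1.962739… → 1.963

1.963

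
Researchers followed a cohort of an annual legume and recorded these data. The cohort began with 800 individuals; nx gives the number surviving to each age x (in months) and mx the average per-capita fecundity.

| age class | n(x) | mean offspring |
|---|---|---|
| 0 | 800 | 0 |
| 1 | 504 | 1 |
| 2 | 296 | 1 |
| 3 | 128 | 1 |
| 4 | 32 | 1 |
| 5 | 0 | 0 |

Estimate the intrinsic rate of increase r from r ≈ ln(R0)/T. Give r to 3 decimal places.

lx = nx/n0 = nx/800: 1, 0.63, 0.37, 0.16, 0.04, 0
R0 = Σ lx·mx = 0 + 0.63 + 0.37 + 0.16 + 0.04 + 0 = 1.2
Σ x·lx·mx = 2.01; T = 2.01/1.2 = 1.675
r ≈ ln(R0)/T = ln(1.2)/1.675 = 0.10885… → 0.109

0.109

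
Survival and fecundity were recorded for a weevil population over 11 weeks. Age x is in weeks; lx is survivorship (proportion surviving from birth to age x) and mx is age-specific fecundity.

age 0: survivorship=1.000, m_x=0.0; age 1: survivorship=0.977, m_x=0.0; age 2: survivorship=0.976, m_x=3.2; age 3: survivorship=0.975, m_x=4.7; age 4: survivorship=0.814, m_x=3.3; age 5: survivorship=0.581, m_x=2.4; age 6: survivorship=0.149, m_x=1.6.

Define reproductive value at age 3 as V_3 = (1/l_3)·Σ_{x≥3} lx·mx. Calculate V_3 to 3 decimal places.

9.130

lx·mx for x ≥ 3: 4.5825, 2.6862, 1.3944, 0.2384 → sum = 8.9015
V_3 = 8.9015 / l_3 = 8.9015 / 0.975 = 9.129744… → 9.130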